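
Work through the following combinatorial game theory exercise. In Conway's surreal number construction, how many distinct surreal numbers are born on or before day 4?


Day 0: {|} = 0 is born. Count = 1.
Day n: the number of surreal numbers born by day n is 2^(n+1) - 1.
By day 0: 2^1 - 1 = 1
By day 1: 2^2 - 1 = 3
By day 2: 2^3 - 1 = 7
By day 3: 2^4 - 1 = 15
By day 4: 2^5 - 1 = 31
By day 4: 31 surreal numbers.

31


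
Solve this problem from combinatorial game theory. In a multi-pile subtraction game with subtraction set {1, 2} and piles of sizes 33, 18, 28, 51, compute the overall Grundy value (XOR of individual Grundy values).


Subtraction set: {1, 2}
For this subtraction set, G(n) = n mod 3 (period = max + 1 = 3).
Pile 1 (size 33): G(33) = 33 mod 3 = 0
Pile 2 (size 18): G(18) = 18 mod 3 = 0
Pile 3 (size 28): G(28) = 28 mod 3 = 1
Pile 4 (size 51): G(51) = 51 mod 3 = 0
Total Grundy value = XOR of all: 0 XOR 0 XOR 1 XOR 0 = 1

1


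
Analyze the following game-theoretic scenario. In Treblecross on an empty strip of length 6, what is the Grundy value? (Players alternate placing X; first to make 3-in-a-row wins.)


Treblecross: place X on empty cells; 3-in-a-row wins.
Playing within two cells of an existing X lets the opponent win at once, so sensible play treats the cells i-2..i+2 around each X as dead. The player left with no safe cell loses, so this is a normal-play take-away game on strips of safe cells.
Placing X at cell i (0-indexed) of a strip of k safe cells leaves independent strips of sizes max(0, i-2) and max(0, k-i-3). Hence G(k) = mex{ G(max(0,i-2)) XOR G(max(0,k-i-3)) : 0 <= i < k }, with G(0) = 0.
G(1): splits (0,0):0^0=0 -> mex({0}) = 1
G(2): splits (0,0):0^0=0 -> mex({0}) = 1
G(3): splits (0,0):0^0=0 -> mex({0}) = 1
G(4): splits (0,1):0^1=1 (0,0):0^0=0 -> mex({0, 1}) = 2
G(5): splits (0,2):0^1=1 (0,1):0^1=1 (0,0):0^0=0 -> mex({0, 1}) = 2
G(6) = mex({1}) = 0
Therefore G(6) = 0.

0


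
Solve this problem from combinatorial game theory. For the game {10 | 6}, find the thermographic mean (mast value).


Game = {10 | 6}, a switch {a | b} with numbers a > b.
Its thermograph has left wall a - t and right wall b + t, which meet at t = (a - b)/2, where both equal (a + b)/2. So the mast (mean value) is at (a + b)/2.
Mean = (10 + (6))/2 = 16/2 = 8

8


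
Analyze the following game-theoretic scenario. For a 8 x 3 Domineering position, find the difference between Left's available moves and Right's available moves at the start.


Board is 8 x 3 (rows x cols).
Left (vertical) placements: (rows-1) * cols = 7 * 3 = 21
Right (horizontal) placements: rows * (cols-1) = 8 * 2 = 16
Advantage = Left - Right = 21 - 16 = 5

5


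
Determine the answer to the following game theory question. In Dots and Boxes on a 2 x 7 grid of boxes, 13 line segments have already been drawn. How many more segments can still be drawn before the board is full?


Grid: 2 x 7 boxes, i.e. 3 rows and 8 columns of dots.
Horizontal edges: (rows + 1) * cols = 3 * 7 = 21
Vertical edges: rows * (cols + 1) = 2 * 8 = 16
Total edges: 21 + 16 = 37
Edges drawn: 13
Remaining: 37 - 13 = 24

24


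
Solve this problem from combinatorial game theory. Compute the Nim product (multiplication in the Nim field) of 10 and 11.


Nim multiplication is bilinear over XOR: (u XOR v) * w = (u*w) XOR (v*w).
So we split each operand into its bit components and XOR the pairwise Nim products.
10 = 2 + 8 (as XOR of powers of 2).
11 = 1 + 2 + 8 (as XOR of powers of 2).
Using the standard Nim-product table on single bits:
  2*2 = 3,   2*4 = 8,   2*8 = 12,
  4*4 = 6,   4*8 = 11,  8*8 = 13,
and  1*x = x (identity), k*l = l*k (commutative).
Pairwise Nim products:
  2 * 1 = 2
  2 * 2 = 3
  2 * 8 = 12
  8 * 1 = 8
  8 * 2 = 12
  8 * 8 = 13
XOR them: 2 XOR 3 XOR 12 XOR 8 XOR 12 XOR 13 = 4.
Result: 10 * 11 = 4 (in Nim).

4


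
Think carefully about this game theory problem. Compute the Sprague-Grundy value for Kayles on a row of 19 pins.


Kayles: a move removes 1 or 2 adjacent pins from a contiguous row.
Removing pins from a row of k leaves two independent rows (a, b) with a + b = k - 1 (one pin) or a + b = k - 2 (two pins); an end removal gives a = 0.
By Sprague-Grundy, G(k) = mex{ G(a) XOR G(b) } over all these splits. G(0) = 0.
G(1): splits (0,0):0^0=0 -> mex({0}) = 1
G(2): splits (0,1):0^1=1 (0,0):0^0=0 -> mex({0, 1}) = 2
G(3): splits (0,2):0^2=2 (1,1):1^1=0 (0,1):0^1=1 -> mex({0, 1, 2}) = 3
G(4): splits (0,3):0^3=3 (1,2):1^2=3 (0,2):0^2=2 (1,1):1^1=0 -> mex({0, 2, 3}) = 1
G(5): splits (0,4):0^1=1 (1,3):1^3=2 (2,2):2^2=0 (0,3):0^3=3 (1,2):1^2=3 -> mex({0, 1, 2, 3}) = 4
G(6) = mex({0, 1, 2, 4}) = 3
G(7) = mex({0, 1, 3, 4, 5}) = 2
G(8) = mex({0, 2, 3, 5, 6}) = 1
G(9) = mex({0, 1, 2, 3, 6, 7}) = 4
G(10) = mex({0, 1, 3, 4, 5, 7}) = 2
G(11) = mex({0, 1, 2, 3, 4, 5}) = 6
G(12) = mex({0, 1, 2, 3, 5, 6, 7}) = 4
G(13) = mex({0, 2, 3, 4, 6, 7}) = 1
G(14) = mex({0, 1, 4, 5, 6, 7}) = 2
G(15) = mex({0, 1, 2, 3, 4, 5, 6}) = 7
G(16) = mex({0, 2, 3, 5, 6, 7}) = 1
G(17) = mex({0, 1, 2, 3, 5, 6, 7}) = 4
G(18) = mex({0, 1, 2, 4, 5, 6}) = 3
G(19) = mex({0, 1, 3, 4, 5, 7}) = 2
Therefore G(19) = 2.

2


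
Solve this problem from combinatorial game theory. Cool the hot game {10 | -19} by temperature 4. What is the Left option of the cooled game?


Original game: {10 | -19} (a switch {a | b} with a > b).
Cooling by t (for t below the temperature (a - b)/2 = 29/2) taxes each move by t: {a | b} cooled by t is {a - t | b + t}.
Cooling amount: t = 4
Cooled Left option: 10 - 4 = 6
Cooled Right option: -19 + 4 = -15
Cooled game: {6 | -15}
Left option = 6

6


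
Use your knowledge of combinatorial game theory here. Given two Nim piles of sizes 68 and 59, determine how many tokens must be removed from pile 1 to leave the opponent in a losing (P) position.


Piles: 68 and 59
Current XOR: 68 XOR 59 = 127 (non-zero, so this is an N-position).
To make the XOR zero, we need to find a move that balances the piles.
For pile 1 (size 68): target = 68 XOR 127 = 59
We reduce pile 1 from 68 to 59.
Tokens removed: 68 - 59 = 9
Verification: 59 XOR 59 = 0

9


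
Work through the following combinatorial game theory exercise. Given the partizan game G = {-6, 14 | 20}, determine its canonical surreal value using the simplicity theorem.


Left options: {-6, 14}, max = 14
Right options: {20}, min = 20
All options are numbers and max(Left) < min(Right), so by the simplicity theorem the value is the simplest (earliest-born) number strictly between 14 and 20.
Integers 15 through 19 all lie strictly between 14 and 20.
Among integers, the simplest (lowest birthday = smallest |n|; 0 is born on day 0, +-n on day n) is 15.
No non-integer in the interval can be simpler: if x is a non-integer in the interval, then floor(x) or ceil(x) also lies in the interval (the interval contains an integer), and both are proper prefixes of x's sign expansion, i.e. born earlier. So the game value is 15.
Game value = 15

15


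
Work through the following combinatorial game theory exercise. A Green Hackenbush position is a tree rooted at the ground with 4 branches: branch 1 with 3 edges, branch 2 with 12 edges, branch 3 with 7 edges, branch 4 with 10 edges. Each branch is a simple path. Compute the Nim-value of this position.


The tree has 4 branches from the ground vertex.
In Green Hackenbush, the Nim-value of a simple path of length k is k.
Branch 1: length 3, Nim-value = 3
Branch 2: length 12, Nim-value = 12
Branch 3: length 7, Nim-value = 7
Branch 4: length 10, Nim-value = 10
Total Nim-value = XOR of all branch values:
0 XOR 3 = 3
3 XOR 12 = 15
15 XOR 7 = 8
8 XOR 10 = 2
Nim-value of the tree = 2

2


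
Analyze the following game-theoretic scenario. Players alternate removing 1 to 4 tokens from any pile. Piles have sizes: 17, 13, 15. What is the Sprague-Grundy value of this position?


Subtraction set: {1, 2, 3, 4}
For this subtraction set, G(n) = n mod 5 (period = max + 1 = 5).
Pile 1 (size 17): G(17) = 17 mod 5 = 2
Pile 2 (size 13): G(13) = 13 mod 5 = 3
Pile 3 (size 15): G(15) = 15 mod 5 = 0
Total Grundy value = XOR of all: 2 XOR 3 XOR 0 = 1

1


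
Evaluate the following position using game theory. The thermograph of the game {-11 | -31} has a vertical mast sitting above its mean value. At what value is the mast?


Game = {-11 | -31}, a switch {a | b} with numbers a > b.
Its thermograph has left wall a - t and right wall b + t, which meet at t = (a - b)/2, where both equal (a + b)/2. So the mast (mean value) is at (a + b)/2.
Mean = (-11 + (-31))/2 = -42/2 = -21

-21


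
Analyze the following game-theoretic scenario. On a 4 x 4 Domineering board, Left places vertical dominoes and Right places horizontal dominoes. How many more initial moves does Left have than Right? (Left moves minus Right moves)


Board is 4 x 4 (rows x cols).
Left (vertical) placements: (rows-1) * cols = 3 * 4 = 12
Right (horizontal) placements: rows * (cols-1) = 4 * 3 = 12
Advantage = Left - Right = 12 - 12 = 0

0


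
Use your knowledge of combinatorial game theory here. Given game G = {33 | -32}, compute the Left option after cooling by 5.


Original game: {33 | -32} (a switch {a | b} with a > b).
Cooling by t (for t below the temperature (a - b)/2 = 65/2) taxes each move by t: {a | b} cooled by t is {a - t | b + t}.
Cooling amount: t = 5
Cooled Left option: 33 - 5 = 28
Cooled Right option: -32 + 5 = -27
Cooled game: {28 | -27}
Left option = 28

28


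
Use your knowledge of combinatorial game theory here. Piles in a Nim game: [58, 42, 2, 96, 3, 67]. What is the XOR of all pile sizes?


We need the XOR (exclusive or) of all pile sizes.
After XOR-ing pile 1 (size 58): 0 XOR 58 = 58
After XOR-ing pile 2 (size 42): 58 XOR 42 = 16
After XOR-ing pile 3 (size 2): 16 XOR 2 = 18
After XOR-ing pile 4 (size 96): 18 XOR 96 = 114
After XOR-ing pile 5 (size 3): 114 XOR 3 = 113
After XOR-ing pile 6 (size 67): 113 XOR 67 = 50
The Nim-value of this position is 50.

50


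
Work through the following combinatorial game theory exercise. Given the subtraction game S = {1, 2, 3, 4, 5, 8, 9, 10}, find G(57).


The subtraction set is S = {1, 2, 3, 4, 5, 8, 9, 10}.
G(k) = mex{ G(k - s) : s in S, s <= k }. We compute iteratively: G(0) = 0.
G(1) = mex({0}) = 1
G(2) = mex({0, 1}) = 2
G(3) = mex({0, 1, 2}) = 3
G(4) = mex({0, 1, 2, 3}) = 4
G(5) = mex({0, 1, 2, 3, 4}) = 5
G(6) = mex({1, 2, 3, 4, 5}) = 0
G(7) = mex({0, 2, 3, 4, 5}) = 1
G(8) = mex({0, 1, 3, 4, 5}) = 2
G(9) = mex({0, 1, 2, 4, 5}) = 3
G(10) = mex({0, 1, 2, 3, 5}) = 4
G(11) = mex({0, 1, 2, 3, 4}) = 5
G(12) = mex({1, 2, 3, 4, 5}) = 0
G(13) = mex({0, 2, 3, 4, 5}) = 1
G(14) = mex({0, 1, 3, 4, 5}) = 2
G(15) = mex({0, 1, 2, 4, 5}) = 3
Observe that G(6)..G(15) = 0, 1, 2, 3, 4, 5, 0, 1, 2, 3 repeats G(0)..G(9) = 0, 1, 2, 3, 4, 5, 0, 1, 2, 3.
For k >= max(S) = 10, G(k) is determined by the previous 10 values G(k-10)..G(k-1); a window of 10 consecutive values has recurred shifted by 6, so by induction G(k + 6) = G(k) for all k >= 0: the sequence is periodic from the start with period 6.
One period: G(0..5) = 0, 1, 2, 3, 4, 5.
57 mod 6 = 3, so G(57) = G(3) = 3.

3


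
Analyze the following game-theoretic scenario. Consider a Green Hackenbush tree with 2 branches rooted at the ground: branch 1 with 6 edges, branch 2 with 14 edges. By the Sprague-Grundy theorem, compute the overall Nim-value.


The tree has 2 branches from the ground vertex.
In Green Hackenbush, the Nim-value of a simple path of length k is k.
Branch 1: length 6, Nim-value = 6
Branch 2: length 14, Nim-value = 14
Total Nim-value = XOR of all branch values:
0 XOR 6 = 6
6 XOR 14 = 8
Nim-value of the tree = 8

8


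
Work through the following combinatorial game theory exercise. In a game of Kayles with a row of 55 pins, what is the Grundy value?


Kayles: a move removes 1 or 2 adjacent pins from a contiguous row.
Removing pins from a row of k leaves two independent rows (a, b) with a + b = k - 1 (one pin) or a + b = k - 2 (two pins); an end removal gives a = 0.
By Sprague-Grundy, G(k) = mex{ G(a) XOR G(b) } over all these splits. G(0) = 0.
G(1): splits (0,0):0^0=0 -> mex({0}) = 1
G(2): splits (0,1):0^1=1 (0,0):0^0=0 -> mex({0, 1}) = 2
G(3): splits (0,2):0^2=2 (1,1):1^1=0 (0,1):0^1=1 -> mex({0, 1, 2}) = 3
G(4): splits (0,3):0^3=3 (1,2):1^2=3 (0,2):0^2=2 (1,1):1^1=0 -> mex({0, 2, 3}) = 1
G(5): splits (0,4):0^1=1 (1,3):1^3=2 (2,2):2^2=0 (0,3):0^3=3 (1,2):1^2=3 -> mex({0, 1, 2, 3}) = 4
G(6) = mex({0, 1, 2, 4}) = 3
G(7) = mex({0, 1, 3, 4, 5}) = 2
G(8) = mex({0, 2, 3, 5, 6}) = 1
G(9) = mex({0, 1, 2, 3, 6, 7}) = 4
G(10) = mex({0, 1, 3, 4, 5, 7}) = 2
G(11) = mex({0, 1, 2, 3, 4, 5}) = 6
G(12) = mex({0, 1, 2, 3, 5, 6, 7}) = 4
G(13) = mex({0, 2, 3, 4, 6, 7}) = 1
G(14) = mex({0, 1, 4, 5, 6, 7}) = 2
G(15) = mex({0, 1, 2, 3, 4, 5, 6}) = 7
G(16) = mex({0, 2, 3, 5, 6, 7}) = 1
G(17) = mex({0, 1, 2, 3, 5, 6, 7}) = 4
G(18) = mex({0, 1, 2, 4, 5, 6}) = 3
G(19) = mex({0, 1, 3, 4, 5, 7}) = 2
G(20) = mex({0, 2, 3, 4, 5, 6, 7}) = 1
G(21) = mex({0, 1, 2, 3, 5, 6, 7}) = 4
G(22) = mex({0, 1, 2, 3, 4, 5, 7}) = 6
G(23) = mex({0, 1, 2, 3, 4, 5, 6}) = 7
G(24) = mex({0, 1, 2, 3, 5, 6, 7}) = 4
G(25) = mex({0, 2, 3, 4, 6, 7}) = 1
G(26) = mex({0, 1, 3, 4, 5, 6, 7}) = 2
G(27) = mex({0, 1, 2, 3, 4, 5, 6, 7}) = 8
G(28) = mex({0, 1, 2, 3, 4, 6, 7, 8}) = 5
G(29) = mex({0, 1, 2, 3, 5, 6, 7, 8, 9}) = 4
G(30) = mex({0, 1, 2, 3, 4, 5, 6, 9, 10}) = 7
G(31) = mex({0, 1, 3, 4, 5, 7, 10, 11}) = 2
G(32) = mex({0, 2, 3, 4, 5, 6, 7, 9, 11}) = 1
G(33) = mex({0, 1, 2, 3, 4, 5, 6, 7, 9, 12}) = 8
G(34) = mex({0, 1, 2, 3, 4, 5, 7, 8, 11, 12}) = 6
G(35) = mex({0, 1, 2, 3, 4, 5, 6, 8, 9, 10, 11}) = 7
G(36) = mex({0, 1, 2, 3, 5, 6, 7, 9, 10}) = 4
G(37) = mex({0, 2, 3, 4, 6, 7, 9, 10, 11, 12}) = 1
G(38) = mex({0, 1, 3, 4, 5, 6, 7, 9, 10, 11, 12}) = 2
G(39) = mex({0, 1, 2, 4, 5, 6, 7, 9, 10, 12, 14}) = 3
G(40) = mex({0, 2, 3, 4, 6, 7, 11, 12, 14}) = 1
G(41) = mex({0, 1, 2, 3, 5, 6, 7, 9, 10, 11, 12}) = 4
G(42) = mex({0, 1, 2, 3, 4, 5, 6, 9, 10}) = 7
G(43) = mex({0, 1, 3, 4, 5, 7, 9, 10, 12, 15}) = 2
G(44) = mex({0, 2, 3, 4, 5, 6, 7, 9, 10, 12, 15}) = 1
G(45) = mex({0, 1, 2, 3, 4, 5, 6, 7, 9, 10, 12, 14}) = 8
G(46) = mex({0, 1, 3, 4, 5, 7, 8, 11, 12, 14}) = 2
G(47) = mex({0, 1, 2, 3, 4, 5, 6, 8, 9, 10, 11, 12}) = 7
G(48) = mex({0, 1, 2, 3, 5, 6, 7, 9, 10}) = 4
G(49) = mex({0, 2, 3, 4, 6, 7, 9, 10, 11, 12, 15}) = 1
G(50) = mex({0, 1, 4, 5, 6, 7, 9, 11, 12, 14, 15}) = 2
G(51) = mex({0, 1, 2, 3, 4, 5, 6, 7, 9, 12, 14, 15}) = 8
G(52) = mex({0, 2, 3, 4, 5, 6, 7, 8, 11, 12, 15}) = 1
G(53) = mex({0, 1, 2, 3, 5, 6, 7, 8, 9, 10, 11, 12}) = 4
G(54) = mex({0, 1, 2, 3, 4, 5, 6, 9, 10}) = 7
G(55) = mex({0, 1, 3, 4, 5, 7, 9, 10, 11, 12}) = 2
Therefore G(55) = 2.

2


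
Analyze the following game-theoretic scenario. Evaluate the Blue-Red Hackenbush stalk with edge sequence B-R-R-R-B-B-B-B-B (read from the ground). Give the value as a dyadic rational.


Edges (from ground): B-R-R-R-B-B-B-B-B
By Berlekamp's sign-expansion rule, a Blue-Red Hackenbush stalk has the value of the surreal number whose sign sequence is the edge sequence with B -> + and R -> -.
Sign sequence: +---+++++
Trace the sign expansion in the surreal number tree, starting from 0:
Edge 1: B (sign +) -> bounds (0, +inf), value = 1
Edge 2: R (sign -) -> bounds (0, 1), value = 1/2
Edge 3: R (sign -) -> bounds (0, 1/2), value = 1/4
Edge 4: R (sign -) -> bounds (0, 1/4), value = 1/8
Edge 5: B (sign +) -> bounds (1/8, 1/4), value = 3/16
Edge 6: B (sign +) -> bounds (3/16, 1/4), value = 7/32
Edge 7: B (sign +) -> bounds (7/32, 1/4), value = 15/64
Edge 8: B (sign +) -> bounds (15/64, 1/4), value = 31/128
Edge 9: B (sign +) -> bounds (31/128, 1/4), value = 63/256
Game value = 63/256

63/256


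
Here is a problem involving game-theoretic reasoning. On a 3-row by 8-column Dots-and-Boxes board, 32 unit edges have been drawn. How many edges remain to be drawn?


Grid: 3 x 8 boxes, i.e. 4 rows and 9 columns of dots.
Horizontal edges: (rows + 1) * cols = 4 * 8 = 32
Vertical edges: rows * (cols + 1) = 3 * 9 = 27
Total edges: 32 + 27 = 59
Edges drawn: 32
Remaining: 59 - 32 = 27

27


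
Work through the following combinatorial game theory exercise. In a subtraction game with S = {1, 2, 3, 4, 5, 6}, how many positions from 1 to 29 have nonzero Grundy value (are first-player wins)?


Subtraction set S = {1, 2, 3, 4, 5, 6}, so G(n) = n mod 7.
G(n) = 0 when n is a multiple of 7.
Multiples of 7 in [1, 29]: 4
N-positions (nonzero Grundy) = 29 - 4 = 25

25


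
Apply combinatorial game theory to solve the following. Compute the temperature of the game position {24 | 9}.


The game is {24 | 9}, a switch {a | b} with numbers a > b.
Cooling {a | b} by t gives {a - t | b + t}, which stops being hot when a - t = b + t, i.e. at t = (a - b)/2. So the temperature of a switch is (a - b)/2.
Temperature = (Left option - Right option) / 2
= (24 - (9)) / 2
= 15 / 2
= 15/2

15/2


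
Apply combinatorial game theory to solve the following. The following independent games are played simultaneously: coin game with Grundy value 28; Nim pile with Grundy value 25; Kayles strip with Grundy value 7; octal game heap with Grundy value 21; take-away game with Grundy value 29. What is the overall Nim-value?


By the Sprague-Grundy theorem, the Grundy value of a sum of games is the XOR of individual Grundy values.
coin game: Grundy value = 28. Running XOR: 0 XOR 28 = 28
Nim pile: Grundy value = 25. Running XOR: 28 XOR 25 = 5
Kayles strip: Grundy value = 7. Running XOR: 5 XOR 7 = 2
octal game heap: Grundy value = 21. Running XOR: 2 XOR 21 = 23
take-away game: Grundy value = 29. Running XOR: 23 XOR 29 = 10
The combined Grundy value is 10.

10


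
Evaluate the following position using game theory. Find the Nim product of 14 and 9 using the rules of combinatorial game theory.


Nim multiplication is bilinear over XOR: (u XOR v) * w = (u*w) XOR (v*w).
So we split each operand into its bit components and XOR the pairwise Nim products.
14 = 2 + 4 + 8 (as XOR of powers of 2).
9 = 1 + 8 (as XOR of powers of 2).
Using the standard Nim-product table on single bits:
  2*2 = 3,   2*4 = 8,   2*8 = 12,
  4*4 = 6,   4*8 = 11,  8*8 = 13,
and  1*x = x (identity), k*l = l*k (commutative).
Pairwise Nim products:
  2 * 1 = 2
  2 * 8 = 12
  4 * 1 = 4
  4 * 8 = 11
  8 * 1 = 8
  8 * 8 = 13
XOR them: 2 XOR 12 XOR 4 XOR 11 XOR 8 XOR 13 = 4.
Result: 14 * 9 = 4 (in Nim).

4


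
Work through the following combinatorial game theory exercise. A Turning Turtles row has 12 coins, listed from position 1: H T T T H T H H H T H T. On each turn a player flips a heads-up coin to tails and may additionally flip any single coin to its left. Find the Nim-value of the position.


Coins: H T T T H T H H H T H T
Key fact: a single head at position k behaves exactly like a Nim heap of size k (turning it to T and optionally flipping a coin at j < k corresponds to moving the heap from k to j, or to 0), and heads combine as a disjunctive sum (two heads at the same place would cancel, matching j XOR j = 0). So the Nim-value is the XOR of the 1-indexed positions of the heads.
Face-up positions (1-indexed): [1, 5, 7, 8, 9, 11]
XOR 0 with 1: 0 XOR 1 = 1
XOR 1 with 5: 1 XOR 5 = 4
XOR 4 with 7: 4 XOR 7 = 3
XOR 3 with 8: 3 XOR 8 = 11
XOR 11 with 9: 11 XOR 9 = 2
XOR 2 with 11: 2 XOR 11 = 9
Nim-value = 9

9


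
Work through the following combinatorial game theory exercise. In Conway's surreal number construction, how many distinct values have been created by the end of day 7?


Day 0: {|} = 0 is born. Count = 1.
Day n: the number of surreal numbers born by day n is 2^(n+1) - 1.
By day 0: 2^1 - 1 = 1
By day 1: 2^2 - 1 = 3
By day 2: 2^3 - 1 = 7
By day 3: 2^4 - 1 = 15
By day 4: 2^5 - 1 = 31
By day 5: 2^6 - 1 = 63
By day 6: 2^7 - 1 = 127
By day 7: 2^8 - 1 = 255
By day 7: 255 surreal numbers.

255


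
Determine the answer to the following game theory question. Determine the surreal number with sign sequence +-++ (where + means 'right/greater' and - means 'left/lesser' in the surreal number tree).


Sign expansion: +-++
Rule: track bounds (lo, hi), initially (-inf, +inf). On '+', the current value becomes lo and we move to the simplest number in (value, hi): value + 1 if hi = +inf, otherwise the midpoint (value + hi)/2. On '-', the current value becomes hi and we move to value - 1 if lo = -inf, otherwise the midpoint (lo + value)/2.
Start at 0.
Step 1: sign = +, move right. Bounds: (0, +inf). Value = 1
Step 2: sign = -, move left. Bounds: (0, 1). Value = 1/2
Step 3: sign = +, move right. Bounds: (1/2, 1). Value = 3/4
Step 4: sign = +, move right. Bounds: (3/4, 1). Value = 7/8
The surreal number with sign expansion +-++ is 7/8.

7/8


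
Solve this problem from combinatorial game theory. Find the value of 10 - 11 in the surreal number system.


x = 10, y = 11
x - y = 10 - 11 = -1

-1


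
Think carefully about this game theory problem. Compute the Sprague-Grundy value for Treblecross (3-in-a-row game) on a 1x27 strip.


Treblecross: place X on empty cells; 3-in-a-row wins.
Playing within two cells of an existing X lets the opponent win at once, so sensible play treats the cells i-2..i+2 around each X as dead. The player left with no safe cell loses, so this is a normal-play take-away game on strips of safe cells.
Placing X at cell i (0-indexed) of a strip of k safe cells leaves independent strips of sizes max(0, i-2) and max(0, k-i-3). Hence G(k) = mex{ G(max(0,i-2)) XOR G(max(0,k-i-3)) : 0 <= i < k }, with G(0) = 0.
G(1): splits (0,0):0^0=0 -> mex({0}) = 1
G(2): splits (0,0):0^0=0 -> mex({0}) = 1
G(3): splits (0,0):0^0=0 -> mex({0}) = 1
G(4): splits (0,1):0^1=1 (0,0):0^0=0 -> mex({0, 1}) = 2
G(5): splits (0,2):0^1=1 (0,1):0^1=1 (0,0):0^0=0 -> mex({0, 1}) = 2
G(6) = mex({1}) = 0
G(7) = mex({0, 1, 2}) = 3
G(8) = mex({0, 1, 2}) = 3
G(9) = mex({0, 2}) = 1
G(10) = mex({0, 2, 3}) = 1
G(11) = mex({0, 3}) = 1
G(12) = mex({1, 3}) = 0
G(13) = mex({0, 1, 2, 3}) = 4
G(14) = mex({0, 1, 2}) = 3
G(15) = mex({0, 1, 2}) = 3
G(16) = mex({0, 1, 2, 4}) = 3
G(17) = mex({0, 1, 3, 4}) = 2
G(18) = mex({0, 1, 3, 4}) = 2
G(19) = mex({0, 1, 3, 5}) = 2
G(20) = mex({0, 1, 2, 3, 5}) = 4
G(21) = mex({0, 1, 2, 3, 5}) = 4
G(22) = mex({1, 2, 6}) = 0
G(23) = mex({0, 1, 2, 3, 4, 6}) = 5
G(24) = mex({0, 1, 2, 3, 4}) = 5
G(25) = mex({0, 1, 3, 4, 7}) = 2
G(26) = mex({0, 1, 3, 4, 5, 7}) = 2
G(27) = mex({0, 1, 3, 5}) = 2
Therefore G(27) = 2.

2


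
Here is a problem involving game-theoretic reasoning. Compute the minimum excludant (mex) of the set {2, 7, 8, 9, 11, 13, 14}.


Set = {2, 7, 8, 9, 11, 13, 14}
0 is NOT in the set. This is the mex.
mex = 0

0


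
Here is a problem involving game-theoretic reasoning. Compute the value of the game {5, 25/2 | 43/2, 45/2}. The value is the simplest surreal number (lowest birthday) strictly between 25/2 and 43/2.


Left options: {5, 25/2}, max = 25/2
Right options: {43/2, 45/2}, min = 43/2
All options are numbers and max(Left) < min(Right), so by the simplicity theorem the value is the simplest (earliest-born) number strictly between 25/2 and 43/2.
Integers 13 through 21 all lie strictly between 25/2 and 43/2.
Among integers, the simplest (lowest birthday = smallest |n|; 0 is born on day 0, +-n on day n) is 13.
No non-integer in the interval can be simpler: if x is a non-integer in the interval, then floor(x) or ceil(x) also lies in the interval (the interval contains an integer), and both are proper prefixes of x's sign expansion, i.e. born earlier. So the game value is 13.
Game value = 13

13


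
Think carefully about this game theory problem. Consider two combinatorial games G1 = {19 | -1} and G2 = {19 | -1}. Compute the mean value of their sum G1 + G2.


G1 = {19 | -1}, G2 = {19 | -1}
Each is a switch {a | b} with numbers a > b; its mean value is (a + b)/2, and mean value is additive over game sums: m(G1 + G2) = m(G1) + m(G2).
Mean of G1 = (19 + (-1))/2 = 18/2 = 9
Mean of G2 = (19 + (-1))/2 = 18/2 = 9
Mean of G1 + G2 = 9 + 9 = 18

18


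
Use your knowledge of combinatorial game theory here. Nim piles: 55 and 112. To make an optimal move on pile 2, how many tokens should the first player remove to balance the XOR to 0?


Piles: 55 and 112
Current XOR: 55 XOR 112 = 71 (non-zero, so this is an N-position).
To make the XOR zero, we need to find a move that balances the piles.
For pile 2 (size 112): target = 112 XOR 71 = 55
We reduce pile 2 from 112 to 55.
Tokens removed: 112 - 55 = 57
Verification: 55 XOR 55 = 0

57


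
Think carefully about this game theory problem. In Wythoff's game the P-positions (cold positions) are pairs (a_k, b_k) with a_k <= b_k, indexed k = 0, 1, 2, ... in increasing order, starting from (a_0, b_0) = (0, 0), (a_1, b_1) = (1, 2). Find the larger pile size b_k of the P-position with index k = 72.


By Wythoff's theorem, a_k = floor(k * phi) and b_k = floor(k * phi^2) = a_k + k, where phi = (1 + sqrt(5))/2 is the golden ratio.
phi = (1 + sqrt(5))/2 = 1.618034
phi^2 = phi + 1 = 2.618034
k = 72
k * phi^2 = 72 * 2.618034 = 188.498447
b_72 = floor(k * phi^2) = 188 (check: a_72 + k = 116 + 72 = 188)

188


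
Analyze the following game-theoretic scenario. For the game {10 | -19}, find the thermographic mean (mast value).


Game = {10 | -19}, a switch {a | b} with numbers a > b.
Its thermograph has left wall a - t and right wall b + t, which meet at t = (a - b)/2, where both equal (a + b)/2. So the mast (mean value) is at (a + b)/2.
Mean = (10 + (-19))/2 = -9/2 = -9/2

-9/2


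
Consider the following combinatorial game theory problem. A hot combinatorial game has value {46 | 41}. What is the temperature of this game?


The game is {46 | 41}, a switch {a | b} with numbers a > b.
Cooling {a | b} by t gives {a - t | b + t}, which stops being hot when a - t = b + t, i.e. at t = (a - b)/2. So the temperature of a switch is (a - b)/2.
Temperature = (Left option - Right option) / 2
= (46 - (41)) / 2
= 5 / 2
= 5/2

5/2


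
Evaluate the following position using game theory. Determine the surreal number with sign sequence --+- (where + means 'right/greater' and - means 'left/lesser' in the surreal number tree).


Sign expansion: --+-
Rule: track bounds (lo, hi), initially (-inf, +inf). On '+', the current value becomes lo and we move to the simplest number in (value, hi): value + 1 if hi = +inf, otherwise the midpoint (value + hi)/2. On '-', the current value becomes hi and we move to value - 1 if lo = -inf, otherwise the midpoint (lo + value)/2.
Start at 0.
Step 1: sign = -, move left. Bounds: (-inf, 0). Value = -1
Step 2: sign = -, move left. Bounds: (-inf, -1). Value = -2
Step 3: sign = +, move right. Bounds: (-2, -1). Value = -3/2
Step 4: sign = -, move left. Bounds: (-2, -3/2). Value = -7/4
The surreal number with sign expansion --+- is -7/4.

-7/4


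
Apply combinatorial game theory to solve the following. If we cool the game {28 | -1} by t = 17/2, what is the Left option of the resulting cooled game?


Original game: {28 | -1} (a switch {a | b} with a > b).
Cooling by t (for t below the temperature (a - b)/2 = 29/2) taxes each move by t: {a | b} cooled by t is {a - t | b + t}.
Cooling amount: t = 17/2
Cooled Left option: 28 - 17/2 = 39/2
Cooled Right option: -1 + 17/2 = 15/2
Cooled game: {39/2 | 15/2}
Left option = 39/2

39/2


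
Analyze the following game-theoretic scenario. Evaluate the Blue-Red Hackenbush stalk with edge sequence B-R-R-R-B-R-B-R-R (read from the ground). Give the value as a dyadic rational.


Edges (from ground): B-R-R-R-B-R-B-R-R
By Berlekamp's sign-expansion rule, a Blue-Red Hackenbush stalk has the value of the surreal number whose sign sequence is the edge sequence with B -> + and R -> -.
Sign sequence: +---+-+--
Trace the sign expansion in the surreal number tree, starting from 0:
Edge 1: B (sign +) -> bounds (0, +inf), value = 1
Edge 2: R (sign -) -> bounds (0, 1), value = 1/2
Edge 3: R (sign -) -> bounds (0, 1/2), value = 1/4
Edge 4: R (sign -) -> bounds (0, 1/4), value = 1/8
Edge 5: B (sign +) -> bounds (1/8, 1/4), value = 3/16
Edge 6: R (sign -) -> bounds (1/8, 3/16), value = 5/32
Edge 7: B (sign +) -> bounds (5/32, 3/16), value = 11/64
Edge 8: R (sign -) -> bounds (5/32, 11/64), value = 21/128
Edge 9: R (sign -) -> bounds (5/32, 21/128), value = 41/256
Game value = 41/256

41/256


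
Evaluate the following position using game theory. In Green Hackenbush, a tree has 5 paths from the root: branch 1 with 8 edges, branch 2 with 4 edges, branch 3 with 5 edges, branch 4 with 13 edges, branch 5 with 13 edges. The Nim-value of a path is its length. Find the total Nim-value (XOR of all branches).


The tree has 5 branches from the ground vertex.
In Green Hackenbush, the Nim-value of a simple path of length k is k.
Branch 1: length 8, Nim-value = 8
Branch 2: length 4, Nim-value = 4
Branch 3: length 5, Nim-value = 5
Branch 4: length 13, Nim-value = 13
Branch 5: length 13, Nim-value = 13
Total Nim-value = XOR of all branch values:
0 XOR 8 = 8
8 XOR 4 = 12
12 XOR 5 = 9
9 XOR 13 = 4
4 XOR 13 = 9
Nim-value of the tree = 9

9


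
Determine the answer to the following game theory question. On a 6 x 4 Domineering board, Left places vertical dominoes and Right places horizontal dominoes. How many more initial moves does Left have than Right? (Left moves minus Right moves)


Board is 6 x 4 (rows x cols).
Left (vertical) placements: (rows-1) * cols = 5 * 4 = 20
Right (horizontal) placements: rows * (cols-1) = 6 * 3 = 18
Advantage = Left - Right = 20 - 18 = 2

2


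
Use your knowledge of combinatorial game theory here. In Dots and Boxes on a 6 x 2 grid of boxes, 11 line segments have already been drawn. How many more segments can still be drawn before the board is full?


Grid: 6 x 2 boxes, i.e. 7 rows and 3 columns of dots.
Horizontal edges: (rows + 1) * cols = 7 * 2 = 14
Vertical edges: rows * (cols + 1) = 6 * 3 = 18
Total edges: 14 + 18 = 32
Edges drawn: 11
Remaining: 32 - 11 = 21

21


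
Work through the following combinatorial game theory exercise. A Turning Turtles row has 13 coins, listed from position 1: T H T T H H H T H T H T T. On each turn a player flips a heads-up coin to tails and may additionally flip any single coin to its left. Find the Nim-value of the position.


Coins: T H T T H H H T H T H T T
Key fact: a single head at position k behaves exactly like a Nim heap of size k (turning it to T and optionally flipping a coin at j < k corresponds to moving the heap from k to j, or to 0), and heads combine as a disjunctive sum (two heads at the same place would cancel, matching j XOR j = 0). So the Nim-value is the XOR of the 1-indexed positions of the heads.
Face-up positions (1-indexed): [2, 5, 6, 7, 9, 11]
XOR 0 with 2: 0 XOR 2 = 2
XOR 2 with 5: 2 XOR 5 = 7
XOR 7 with 6: 7 XOR 6 = 1
XOR 1 with 7: 1 XOR 7 = 6
XOR 6 with 9: 6 XOR 9 = 15
XOR 15 with 11: 15 XOR 11 = 4
Nim-value = 4

4


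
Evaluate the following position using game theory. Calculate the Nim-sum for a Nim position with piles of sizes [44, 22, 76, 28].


We need the XOR (exclusive or) of all pile sizes.
After XOR-ing pile 1 (size 44): 0 XOR 44 = 44
After XOR-ing pile 2 (size 22): 44 XOR 22 = 58
After XOR-ing pile 3 (size 76): 58 XOR 76 = 118
After XOR-ing pile 4 (size 28): 118 XOR 28 = 106
The Nim-value of this position is 106.

106


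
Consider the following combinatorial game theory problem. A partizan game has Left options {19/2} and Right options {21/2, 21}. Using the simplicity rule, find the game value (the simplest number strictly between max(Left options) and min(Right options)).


Left options: {19/2}, max = 19/2
Right options: {21/2, 21}, min = 21/2
All options are numbers and max(Left) < min(Right), so by the simplicity theorem the value is the simplest (earliest-born) number strictly between 19/2 and 21/2.
The only integer strictly between 19/2 and 21/2 is 10.
No non-integer in the interval can be simpler: if x is a non-integer in the interval, then floor(x) or ceil(x) also lies in the interval (the interval contains an integer), and both are proper prefixes of x's sign expansion, i.e. born earlier. So the game value is 10.
Game value = 10

10


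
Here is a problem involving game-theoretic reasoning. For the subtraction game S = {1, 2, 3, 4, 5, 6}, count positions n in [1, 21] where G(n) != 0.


Subtraction set S = {1, 2, 3, 4, 5, 6}, so G(n) = n mod 7.
G(n) = 0 when n is a multiple of 7.
Multiples of 7 in [1, 21]: 3
N-positions (nonzero Grundy) = 21 - 3 = 18

18


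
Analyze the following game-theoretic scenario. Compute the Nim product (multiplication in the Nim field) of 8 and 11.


Nim multiplication is bilinear over XOR: (u XOR v) * w = (u*w) XOR (v*w).
So we split each operand into its bit components and XOR the pairwise Nim products.
8 = 8 (as XOR of powers of 2).
11 = 1 + 2 + 8 (as XOR of powers of 2).
Using the standard Nim-product table on single bits:
  2*2 = 3,   2*4 = 8,   2*8 = 12,
  4*4 = 6,   4*8 = 11,  8*8 = 13,
and  1*x = x (identity), k*l = l*k (commutative).
Pairwise Nim products:
  8 * 1 = 8
  8 * 2 = 12
  8 * 8 = 13
XOR them: 8 XOR 12 XOR 13 = 9.
Result: 8 * 11 = 9 (in Nim).

9


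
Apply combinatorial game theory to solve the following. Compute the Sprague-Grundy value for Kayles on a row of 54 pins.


Kayles: a move removes 1 or 2 adjacent pins from a contiguous row.
Removing pins from a row of k leaves two independent rows (a, b) with a + b = k - 1 (one pin) or a + b = k - 2 (two pins); an end removal gives a = 0.
By Sprague-Grundy, G(k) = mex{ G(a) XOR G(b) } over all these splits. G(0) = 0.
G(1): splits (0,0):0^0=0 -> mex({0}) = 1
G(2): splits (0,1):0^1=1 (0,0):0^0=0 -> mex({0, 1}) = 2
G(3): splits (0,2):0^2=2 (1,1):1^1=0 (0,1):0^1=1 -> mex({0, 1, 2}) = 3
G(4): splits (0,3):0^3=3 (1,2):1^2=3 (0,2):0^2=2 (1,1):1^1=0 -> mex({0, 2, 3}) = 1
G(5): splits (0,4):0^1=1 (1,3):1^3=2 (2,2):2^2=0 (0,3):0^3=3 (1,2):1^2=3 -> mex({0, 1, 2, 3}) = 4
G(6) = mex({0, 1, 2, 4}) = 3
G(7) = mex({0, 1, 3, 4, 5}) = 2
G(8) = mex({0, 2, 3, 5, 6}) = 1
G(9) = mex({0, 1, 2, 3, 6, 7}) = 4
G(10) = mex({0, 1, 3, 4, 5, 7}) = 2
G(11) = mex({0, 1, 2, 3, 4, 5}) = 6
G(12) = mex({0, 1, 2, 3, 5, 6, 7}) = 4
G(13) = mex({0, 2, 3, 4, 6, 7}) = 1
G(14) = mex({0, 1, 4, 5, 6, 7}) = 2
G(15) = mex({0, 1, 2, 3, 4, 5, 6}) = 7
G(16) = mex({0, 2, 3, 5, 6, 7}) = 1
G(17) = mex({0, 1, 2, 3, 5, 6, 7}) = 4
G(18) = mex({0, 1, 2, 4, 5, 6}) = 3
G(19) = mex({0, 1, 3, 4, 5, 7}) = 2
G(20) = mex({0, 2, 3, 4, 5, 6, 7}) = 1
G(21) = mex({0, 1, 2, 3, 5, 6, 7}) = 4
G(22) = mex({0, 1, 2, 3, 4, 5, 7}) = 6
G(23) = mex({0, 1, 2, 3, 4, 5, 6}) = 7
G(24) = mex({0, 1, 2, 3, 5, 6, 7}) = 4
G(25) = mex({0, 2, 3, 4, 6, 7}) = 1
G(26) = mex({0, 1, 3, 4, 5, 6, 7}) = 2
G(27) = mex({0, 1, 2, 3, 4, 5, 6, 7}) = 8
G(28) = mex({0, 1, 2, 3, 4, 6, 7, 8}) = 5
G(29) = mex({0, 1, 2, 3, 5, 6, 7, 8, 9}) = 4
G(30) = mex({0, 1, 2, 3, 4, 5, 6, 9, 10}) = 7
G(31) = mex({0, 1, 3, 4, 5, 7, 10, 11}) = 2
G(32) = mex({0, 2, 3, 4, 5, 6, 7, 9, 11}) = 1
G(33) = mex({0, 1, 2, 3, 4, 5, 6, 7, 9, 12}) = 8
G(34) = mex({0, 1, 2, 3, 4, 5, 7, 8, 11, 12}) = 6
G(35) = mex({0, 1, 2, 3, 4, 5, 6, 8, 9, 10, 11}) = 7
G(36) = mex({0, 1, 2, 3, 5, 6, 7, 9, 10}) = 4
G(37) = mex({0, 2, 3, 4, 6, 7, 9, 10, 11, 12}) = 1
G(38) = mex({0, 1, 3, 4, 5, 6, 7, 9, 10, 11, 12}) = 2
G(39) = mex({0, 1, 2, 4, 5, 6, 7, 9, 10, 12, 14}) = 3
G(40) = mex({0, 2, 3, 4, 6, 7, 11, 12, 14}) = 1
G(41) = mex({0, 1, 2, 3, 5, 6, 7, 9, 10, 11, 12}) = 4
G(42) = mex({0, 1, 2, 3, 4, 5, 6, 9, 10}) = 7
G(43) = mex({0, 1, 3, 4, 5, 7, 9, 10, 12, 15}) = 2
G(44) = mex({0, 2, 3, 4, 5, 6, 7, 9, 10, 12, 15}) = 1
G(45) = mex({0, 1, 2, 3, 4, 5, 6, 7, 9, 10, 12, 14}) = 8
G(46) = mex({0, 1, 3, 4, 5, 7, 8, 11, 12, 14}) = 2
G(47) = mex({0, 1, 2, 3, 4, 5, 6, 8, 9, 10, 11, 12}) = 7
G(48) = mex({0, 1, 2, 3, 5, 6, 7, 9, 10}) = 4
G(49) = mex({0, 2, 3, 4, 6, 7, 9, 10, 11, 12, 15}) = 1
G(50) = mex({0, 1, 4, 5, 6, 7, 9, 11, 12, 14, 15}) = 2
G(51) = mex({0, 1, 2, 3, 4, 5, 6, 7, 9, 12, 14, 15}) = 8
G(52) = mex({0, 2, 3, 4, 5, 6, 7, 8, 11, 12, 15}) = 1
G(53) = mex({0, 1, 2, 3, 5, 6, 7, 8, 9, 10, 11, 12}) = 4
G(54) = mex({0, 1, 2, 3, 4, 5, 6, 9, 10}) = 7
Therefore G(54) = 7.

7


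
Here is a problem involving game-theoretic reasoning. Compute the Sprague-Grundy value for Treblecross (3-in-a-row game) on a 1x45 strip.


Treblecross: place X on empty cells; 3-in-a-row wins.
Playing within two cells of an existing X lets the opponent win at once, so sensible play treats the cells i-2..i+2 around each X as dead. The player left with no safe cell loses, so this is a normal-play take-away game on strips of safe cells.
Placing X at cell i (0-indexed) of a strip of k safe cells leaves independent strips of sizes max(0, i-2) and max(0, k-i-3). Hence G(k) = mex{ G(max(0,i-2)) XOR G(max(0,k-i-3)) : 0 <= i < k }, with G(0) = 0.
G(1): splits (0,0):0^0=0 -> mex({0}) = 1
G(2): splits (0,0):0^0=0 -> mex({0}) = 1
G(3): splits (0,0):0^0=0 -> mex({0}) = 1
G(4): splits (0,1):0^1=1 (0,0):0^0=0 -> mex({0, 1}) = 2
G(5): splits (0,2):0^1=1 (0,1):0^1=1 (0,0):0^0=0 -> mex({0, 1}) = 2
G(6) = mex({1}) = 0
G(7) = mex({0, 1, 2}) = 3
G(8) = mex({0, 1, 2}) = 3
G(9) = mex({0, 2}) = 1
G(10) = mex({0, 2, 3}) = 1
G(11) = mex({0, 3}) = 1
G(12) = mex({1, 3}) = 0
G(13) = mex({0, 1, 2, 3}) = 4
G(14) = mex({0, 1, 2}) = 3
G(15) = mex({0, 1, 2}) = 3
G(16) = mex({0, 1, 2, 4}) = 3
G(17) = mex({0, 1, 3, 4}) = 2
G(18) = mex({0, 1, 3, 4}) = 2
G(19) = mex({0, 1, 3, 5}) = 2
G(20) = mex({0, 1, 2, 3, 5}) = 4
G(21) = mex({0, 1, 2, 3, 5}) = 4
G(22) = mex({1, 2, 6}) = 0
G(23) = mex({0, 1, 2, 3, 4, 6}) = 5
G(24) = mex({0, 1, 2, 3, 4}) = 5
G(25) = mex({0, 1, 3, 4, 7}) = 2
G(26) = mex({0, 1, 3, 4, 5, 7}) = 2
G(27) = mex({0, 1, 3, 5}) = 2
G(28) = mex({0, 1, 2, 5}) = 3
G(29) = mex({0, 1, 2, 4, 5, 6}) = 3
G(30) = mex({1, 2, 4, 6}) = 0
G(31) = mex({0, 1, 2, 3, 4, 6}) = 5
G(32) = mex({1, 2, 3, 4, 7}) = 0
G(33) = mex({0, 3, 7}) = 1
G(34) = mex({0, 2, 3, 5, 7}) = 1
G(35) = mex({0, 2, 3, 5, 6}) = 1
G(36) = mex({0, 1, 2, 5, 6}) = 3
G(37) = mex({0, 1, 2, 4, 5, 6}) = 3
G(38) = mex({0, 1, 2, 4}) = 3
G(39) = mex({0, 1, 2, 3, 4, 7}) = 5
G(40) = mex({0, 1, 2, 3, 4, 5, 7}) = 6
G(41) = mex({0, 1, 2, 3, 5, 7}) = 4
G(42) = mex({0, 1, 2, 3, 5, 6, 7}) = 4
G(43) = mex({0, 2, 3, 5, 6}) = 1
G(44) = mex({1, 2, 3, 4, 5, 6}) = 0
G(45) = mex({0, 1, 2, 3, 4, 6, 7}) = 5
Therefore G(45) = 5.

5


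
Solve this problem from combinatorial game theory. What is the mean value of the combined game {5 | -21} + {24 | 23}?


G1 = {5 | -21}, G2 = {24 | 23}
Each is a switch {a | b} with numbers a > b; its mean value is (a + b)/2, and mean value is additive over game sums: m(G1 + G2) = m(G1) + m(G2).
Mean of G1 = (5 + (-21))/2 = -16/2 = -8
Mean of G2 = (24 + (23))/2 = 47/2 = 47/2
Mean of G1 + G2 = -8 + 47/2 = 31/2

31/2


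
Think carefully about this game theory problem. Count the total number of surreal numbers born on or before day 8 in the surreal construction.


Day 0: {|} = 0 is born. Count = 1.
Day n: the number of surreal numbers born by day n is 2^(n+1) - 1.
By day 0: 2^1 - 1 = 1
By day 1: 2^2 - 1 = 3
By day 2: 2^3 - 1 = 7
By day 3: 2^4 - 1 = 15
By day 4: 2^5 - 1 = 31
By day 5: 2^6 - 1 = 63
By day 6: 2^7 - 1 = 127
By day 7: 2^8 - 1 = 255
By day 8: 2^9 - 1 = 511
By day 8: 511 surreal numbers.

511


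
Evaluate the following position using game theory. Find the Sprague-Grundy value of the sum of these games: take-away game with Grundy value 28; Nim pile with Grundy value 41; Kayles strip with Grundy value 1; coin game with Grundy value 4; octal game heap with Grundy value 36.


By the Sprague-Grundy theorem, the Grundy value of a sum of games is the XOR of individual Grundy values.
take-away game: Grundy value = 28. Running XOR: 0 XOR 28 = 28
Nim pile: Grundy value = 41. Running XOR: 28 XOR 41 = 53
Kayles strip: Grundy value = 1. Running XOR: 53 XOR 1 = 52
coin game: Grundy value = 4. Running XOR: 52 XOR 4 = 48
octal game heap: Grundy value = 36. Running XOR: 48 XOR 36 = 20
The combined Grundy value is 20.

20


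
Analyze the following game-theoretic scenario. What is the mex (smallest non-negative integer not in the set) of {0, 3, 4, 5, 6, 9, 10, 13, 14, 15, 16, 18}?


Set = {0, 3, 4, 5, 6, 9, 10, 13, 14, 15, 16, 18}
0 is in the set.
1 is NOT in the set. This is the mex.
mex = 1

1


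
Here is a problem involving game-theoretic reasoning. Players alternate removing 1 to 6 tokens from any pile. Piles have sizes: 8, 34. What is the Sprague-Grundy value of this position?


Subtraction set: {1, 2, 3, 4, 5, 6}
For this subtraction set, G(n) = n mod 7 (period = max + 1 = 7).
Pile 1 (size 8): G(8) = 8 mod 7 = 1
Pile 2 (size 34): G(34) = 34 mod 7 = 6
Total Grundy value = XOR of all: 1 XOR 6 = 7

7
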